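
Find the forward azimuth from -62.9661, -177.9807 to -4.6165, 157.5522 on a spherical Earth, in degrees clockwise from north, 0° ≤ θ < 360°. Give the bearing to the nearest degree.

332°

Δλ = 157.5522 − -177.9807 = 335.5329°; wrapped into (−180°, 180°]: -24.4671°.
θ = atan2( sin Δλ · cos φ₂ , cos φ₁ · sin φ₂ − sin φ₁ · cos φ₂ · cos Δλ )
  = atan2(-0.41283, 0.77154) = -28.150° → normalised to [0°, 360°): 331.850°.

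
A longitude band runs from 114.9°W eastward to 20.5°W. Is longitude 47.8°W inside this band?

Band width going east from -114.9° to -20.5°: ((-20.5 − -114.9) mod 360) = 94.4°.
Offset of -47.8° east of the west edge: ((-47.8 − -114.9) mod 360) = 67.1°.
67.1° ≤ 94.4° ⇒ inside.

Yes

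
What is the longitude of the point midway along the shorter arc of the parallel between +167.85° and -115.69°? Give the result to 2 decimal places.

Signed shortest Δλ from +167.85° to -115.69° is +76.46°.
Midpoint longitude = +167.85° + (+76.46°)/2 = +167.85° + 38.23° = +206.08°.
Normalise into (−180°, 180°]: -153.92°.
(The naïve average (+167.85 + -115.69)/2 = 26.08° is on the wrong side of the globe.)

-153.92°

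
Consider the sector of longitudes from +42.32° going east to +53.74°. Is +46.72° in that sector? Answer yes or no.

Band width going east from +42.32° to +53.74°: ((53.74 − 42.32) mod 360) = 11.42°.
Offset of +46.72° east of the west edge: ((46.72 − 42.32) mod 360) = 4.40°.
4.40° ≤ 11.42° ⇒ inside.

Yes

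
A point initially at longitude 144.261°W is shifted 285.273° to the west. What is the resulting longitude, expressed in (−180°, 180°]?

69.534°W

Start at -144.261°; shift −285.273° → -429.534°.
-429.534° lies outside (−180°, 180°]; add 360° → -69.534°.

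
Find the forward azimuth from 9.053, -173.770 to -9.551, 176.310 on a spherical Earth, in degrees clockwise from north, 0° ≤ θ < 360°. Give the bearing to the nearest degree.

Δλ = 176.310 − -173.770 = 350.080°; wrapped into (−180°, 180°]: -9.920°.
θ = atan2( sin Δλ · cos φ₂ , cos φ₁ · sin φ₂ − sin φ₁ · cos φ₂ · cos Δλ )
  = atan2(-0.16988, -0.31671) = -151.790° → normalised to [0°, 360°): 208.210°.

208°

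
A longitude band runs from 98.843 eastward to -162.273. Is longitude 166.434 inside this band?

Yes

Band width going east from +98.843° to -162.273°: ((-162.273 − 98.843) mod 360) = 98.884°.
Offset of +166.434° east of the west edge: ((166.434 − 98.843) mod 360) = 67.591°.
67.591° ≤ 98.884° ⇒ inside.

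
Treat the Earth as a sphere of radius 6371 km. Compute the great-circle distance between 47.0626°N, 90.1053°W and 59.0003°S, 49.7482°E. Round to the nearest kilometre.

17080 km

Δλ = 49.7482 − -90.1053 = 139.8535°.
Δφ = -59.0003 − 47.0626 = -106.0629°.
a = sin²(Δφ/2) + cos φ₁ · cos φ₂ · sin²(Δλ/2) = 0.947857.
c = 2·atan2(√a, √(1−a)) = 2.68083 rad → d = 6371·c ≈ 17079.58 km.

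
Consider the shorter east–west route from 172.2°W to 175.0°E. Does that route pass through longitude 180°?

Naïve |175.0 − -172.2| = 347.2° > 180°, so the shorter arc goes the other way round — across 180°.
Signed shortest Δλ = ((175.0 − -172.2 + 180) mod 360) − 180 = -12.8°.
Going west by 12.8° from -172.2° passes through 180° before reaching +175.0°.

Yes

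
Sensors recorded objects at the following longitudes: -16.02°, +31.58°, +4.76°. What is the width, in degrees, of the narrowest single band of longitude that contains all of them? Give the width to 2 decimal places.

47.60°

Sort the longitudes: -16.02°, +4.76°, +31.58°.
Eastward gaps between consecutive values (wrapping around): 20.78°, 26.82°, 312.40°.
Largest gap = 312.40° ⇒ minimal covering band is its complement: 360° − 312.40° = 47.60°.
Band runs from -16.02° eastward to +31.58°.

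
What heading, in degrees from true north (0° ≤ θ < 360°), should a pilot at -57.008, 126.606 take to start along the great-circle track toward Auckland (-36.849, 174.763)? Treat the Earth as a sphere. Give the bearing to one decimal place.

78.5°

Δλ = 174.763 − 126.606 = 48.157°.
θ = atan2( sin Δλ · cos φ₂ , cos φ₁ · sin φ₂ − sin φ₁ · cos φ₂ · cos Δλ )
  = atan2(0.59614, 0.12118) = 78.509° → normalised to [0°, 360°): 78.509°.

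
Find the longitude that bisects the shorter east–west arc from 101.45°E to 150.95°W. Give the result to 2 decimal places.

Signed shortest Δλ from +101.45° to -150.95° is +107.60°.
Midpoint longitude = +101.45° + (+107.60°)/2 = +101.45° + 53.80° = +155.25°.
(The naïve average (+101.45 + -150.95)/2 = -24.75° is on the wrong side of the globe.)

155.25°E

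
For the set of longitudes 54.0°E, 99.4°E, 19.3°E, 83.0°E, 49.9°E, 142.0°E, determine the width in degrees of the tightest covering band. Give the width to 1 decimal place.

Sort the longitudes: +19.3°, +49.9°, +54.0°, +83.0°, +99.4°, +142.0°.
Eastward gaps between consecutive values (wrapping around): 30.6°, 4.1°, 29.0°, 16.4°, 42.6°, 237.3°.
Largest gap = 237.3° ⇒ minimal covering band is its complement: 360° − 237.3° = 122.7°.
Band runs from +19.3° eastward to +142.0°.

122.7°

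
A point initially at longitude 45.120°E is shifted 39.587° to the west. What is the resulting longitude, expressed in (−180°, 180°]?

5.533°E

Start at +45.120°; shift −39.587° → +5.533°.
+5.533° already lies in (−180°, 180°].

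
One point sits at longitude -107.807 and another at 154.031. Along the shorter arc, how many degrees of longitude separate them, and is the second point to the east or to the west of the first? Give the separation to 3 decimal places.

Raw difference: 154.031 − -107.807 = 261.838°.
Normalise into (−180°, 180°]: 261.838° − 360° = -98.162°.
Negative ⇒ the second point lies to the west; separation 98.162°.

98.162° west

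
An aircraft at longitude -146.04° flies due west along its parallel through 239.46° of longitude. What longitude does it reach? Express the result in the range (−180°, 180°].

Start at -146.04°; shift −239.46° → -385.50°.
-385.50° lies outside (−180°, 180°]; add 360° → -25.50°.

-25.50°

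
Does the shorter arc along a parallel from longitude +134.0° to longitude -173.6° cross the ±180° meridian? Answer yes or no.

Naïve |-173.6 − 134.0| = 307.6° > 180°, so the shorter arc goes the other way round — across 180°.
Signed shortest Δλ = ((-173.6 − 134.0 + 180) mod 360) − 180 = 52.4°.
Going east by 52.4° from +134.0° passes through 180° before reaching -173.6°.

Yes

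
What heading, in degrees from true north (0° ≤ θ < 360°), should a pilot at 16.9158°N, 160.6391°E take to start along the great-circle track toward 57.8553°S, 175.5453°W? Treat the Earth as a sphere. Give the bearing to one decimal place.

167.3°

Δλ = -175.5453 − 160.6391 = -336.1844°; wrapped into (−180°, 180°]: 23.8156°.
θ = atan2( sin Δλ · cos φ₂ , cos φ₁ · sin φ₂ − sin φ₁ · cos φ₂ · cos Δλ )
  = atan2(0.21484, -0.95170) = 167.279° → normalised to [0°, 360°): 167.279°.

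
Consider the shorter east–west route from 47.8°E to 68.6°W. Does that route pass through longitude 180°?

Signed shortest Δλ = ((-68.6 − 47.8 + 180) mod 360) − 180 = -116.4°.
Going west by 116.4° from +47.8° reaches -68.6° without touching 180°.

No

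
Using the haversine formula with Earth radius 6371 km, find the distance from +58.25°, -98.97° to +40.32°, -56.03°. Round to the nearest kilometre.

Δλ = -56.03 − -98.97 = 42.94°.
Δφ = 40.32 − 58.25 = -17.93°.
a = sin²(Δφ/2) + cos φ₁ · cos φ₂ · sin²(Δλ/2) = 0.078032.
c = 2·atan2(√a, √(1−a)) = 0.56622 rad → d = 6371·c ≈ 3607.36 km.

3607 km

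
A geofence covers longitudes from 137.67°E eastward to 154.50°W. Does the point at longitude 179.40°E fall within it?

Band width going east from +137.67° to -154.50°: ((-154.50 − 137.67) mod 360) = 67.83°.
Offset of +179.40° east of the west edge: ((179.40 − 137.67) mod 360) = 41.73°.
41.73° ≤ 67.83° ⇒ inside.

Yes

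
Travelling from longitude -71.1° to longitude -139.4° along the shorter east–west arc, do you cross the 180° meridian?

No

Signed shortest Δλ = ((-139.4 − -71.1 + 180) mod 360) − 180 = -68.3°.
Going west by 68.3° from -71.1° reaches -139.4° without touching 180°.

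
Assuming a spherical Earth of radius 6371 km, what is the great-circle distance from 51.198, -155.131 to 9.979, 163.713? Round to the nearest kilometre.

5910 km

Δλ = 163.713 − -155.131 = 318.844°; wrapped into (−180°, 180°]: -41.156°.
Δφ = 9.979 − 51.198 = -41.219°.
a = sin²(Δφ/2) + cos φ₁ · cos φ₂ · sin²(Δλ/2) = 0.200144.
c = 2·atan2(√a, √(1−a)) = 0.92766 rad → d = 6371·c ≈ 5910.10 km.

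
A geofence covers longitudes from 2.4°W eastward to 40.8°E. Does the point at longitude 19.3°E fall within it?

Band width going east from -2.4° to +40.8°: ((40.8 − -2.4) mod 360) = 43.2°.
Offset of +19.3° east of the west edge: ((19.3 − -2.4) mod 360) = 21.7°.
21.7° ≤ 43.2° ⇒ inside.

Yes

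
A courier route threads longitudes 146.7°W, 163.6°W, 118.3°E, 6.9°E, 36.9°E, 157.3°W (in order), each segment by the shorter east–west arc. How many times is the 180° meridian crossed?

2

Leg 1: -146.7° → -163.6°, shortest Δλ = -16.9° (west) — does not cross 180°.
Leg 2: -163.6° → +118.3°, shortest Δλ = -78.1° (west) — crosses 180°.
Leg 3: +118.3° → +6.9°, shortest Δλ = -111.4° (west) — does not cross 180°.
Leg 4: +6.9° → +36.9°, shortest Δλ = 30.0° (east) — does not cross 180°.
Leg 5: +36.9° → -157.3°, shortest Δλ = 165.8° (east) — crosses 180°.
Total crossings: 2.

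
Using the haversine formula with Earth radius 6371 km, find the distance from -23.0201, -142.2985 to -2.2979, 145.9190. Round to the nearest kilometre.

Δλ = 145.9190 − -142.2985 = 288.2175°; wrapped into (−180°, 180°]: -71.7825°.
Δφ = -2.2979 − -23.0201 = 20.7222°.
a = sin²(Δφ/2) + cos φ₁ · cos φ₂ · sin²(Δλ/2) = 0.348411.
c = 2·atan2(√a, √(1−a)) = 1.26277 rad → d = 6371·c ≈ 8045.11 km.

8045 km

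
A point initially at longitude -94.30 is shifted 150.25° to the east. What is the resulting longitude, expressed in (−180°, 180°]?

+55.95°

Start at -94.30°; shift +150.25° → +55.95°.
+55.95° already lies in (−180°, 180°].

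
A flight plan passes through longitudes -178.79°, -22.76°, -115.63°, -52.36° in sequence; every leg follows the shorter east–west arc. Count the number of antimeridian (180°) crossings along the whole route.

0

Leg 1: -178.79° → -22.76°, shortest Δλ = 156.03° (east) — does not cross 180°.
Leg 2: -22.76° → -115.63°, shortest Δλ = -92.87° (west) — does not cross 180°.
Leg 3: -115.63° → -52.36°, shortest Δλ = 63.27° (east) — does not cross 180°.
Total crossings: 0.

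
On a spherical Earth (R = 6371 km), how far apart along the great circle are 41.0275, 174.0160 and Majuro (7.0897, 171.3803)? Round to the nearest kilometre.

3783 km

Δλ = 171.3803 − 174.0160 = -2.6357°.
Δφ = 7.0897 − 41.0275 = -33.9378°.
a = sin²(Δφ/2) + cos φ₁ · cos φ₂ · sin²(Δλ/2) = 0.085574.
c = 2·atan2(√a, √(1−a)) = 0.59374 rad → d = 6371·c ≈ 3782.74 km.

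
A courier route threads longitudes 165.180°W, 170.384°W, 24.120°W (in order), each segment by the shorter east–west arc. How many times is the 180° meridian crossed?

0

Leg 1: -165.180° → -170.384°, shortest Δλ = -5.204° (west) — does not cross 180°.
Leg 2: -170.384° → -24.120°, shortest Δλ = 146.264° (east) — does not cross 180°.
Total crossings: 0.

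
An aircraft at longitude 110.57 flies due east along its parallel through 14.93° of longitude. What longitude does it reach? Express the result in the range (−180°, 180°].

Start at +110.57°; shift +14.93° → +125.50°.
+125.50° already lies in (−180°, 180°].

+125.50°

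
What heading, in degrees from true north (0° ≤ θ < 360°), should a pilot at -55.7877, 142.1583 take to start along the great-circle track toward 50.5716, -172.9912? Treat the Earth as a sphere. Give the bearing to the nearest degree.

29°

Δλ = -172.9912 − 142.1583 = -315.1495°; wrapped into (−180°, 180°]: 44.8505°.
θ = atan2( sin Δλ · cos φ₂ , cos φ₁ · sin φ₂ − sin φ₁ · cos φ₂ · cos Δλ )
  = atan2(0.44792, 0.80665) = 29.043° → normalised to [0°, 360°): 29.043°.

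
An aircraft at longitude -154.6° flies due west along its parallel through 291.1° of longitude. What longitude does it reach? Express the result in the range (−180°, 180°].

-85.7°

Start at -154.6°; shift −291.1° → -445.7°.
-445.7° lies outside (−180°, 180°]; add 360° → -85.7°.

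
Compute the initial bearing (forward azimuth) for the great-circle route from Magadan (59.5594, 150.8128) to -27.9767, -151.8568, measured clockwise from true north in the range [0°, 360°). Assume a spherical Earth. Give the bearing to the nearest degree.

Δλ = -151.8568 − 150.8128 = -302.6696°; wrapped into (−180°, 180°]: 57.3304°.
θ = atan2( sin Δλ · cos φ₂ , cos φ₁ · sin φ₂ − sin φ₁ · cos φ₂ · cos Δλ )
  = atan2(0.74342, -0.64867) = 131.106° → normalised to [0°, 360°): 131.106°.

131°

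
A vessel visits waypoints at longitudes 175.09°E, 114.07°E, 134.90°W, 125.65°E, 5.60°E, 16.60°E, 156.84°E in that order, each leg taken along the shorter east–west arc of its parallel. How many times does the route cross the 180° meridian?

Leg 1: +175.09° → +114.07°, shortest Δλ = -61.02° (west) — does not cross 180°.
Leg 2: +114.07° → -134.90°, shortest Δλ = 111.03° (east) — crosses 180°.
Leg 3: -134.90° → +125.65°, shortest Δλ = -99.45° (west) — crosses 180°.
Leg 4: +125.65° → +5.60°, shortest Δλ = -120.05° (west) — does not cross 180°.
Leg 5: +5.60° → +16.60°, shortest Δλ = 11.0° (east) — does not cross 180°.
Leg 6: +16.60° → +156.84°, shortest Δλ = 140.24° (east) — does not cross 180°.
Total crossings: 2.

2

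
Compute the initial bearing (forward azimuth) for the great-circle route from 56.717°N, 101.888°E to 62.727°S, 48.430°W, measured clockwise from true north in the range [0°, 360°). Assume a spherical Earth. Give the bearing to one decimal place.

235.7°

Δλ = -48.430 − 101.888 = -150.318°.
θ = atan2( sin Δλ · cos φ₂ , cos φ₁ · sin φ₂ − sin φ₁ · cos φ₂ · cos Δλ )
  = atan2(-0.22691, -0.15497) = -124.331° → normalised to [0°, 360°): 235.669°.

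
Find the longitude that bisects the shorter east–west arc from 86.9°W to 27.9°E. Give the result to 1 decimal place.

Signed shortest Δλ from -86.9° to +27.9° is +114.8°.
Midpoint longitude = -86.9° + (+114.8°)/2 = -86.9° + 57.4° = -29.5°.

29.5°W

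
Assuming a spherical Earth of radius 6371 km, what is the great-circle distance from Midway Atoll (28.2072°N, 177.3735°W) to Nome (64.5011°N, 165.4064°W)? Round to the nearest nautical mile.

Δλ = -165.4064 − -177.3735 = 11.9671°.
Δφ = 64.5011 − 28.2072 = 36.2939°.
a = sin²(Δφ/2) + cos φ₁ · cos φ₂ · sin²(Δλ/2) = 0.101127.
c = 2·atan2(√a, √(1−a)) = 0.64725 rad → d = 6371·c ≈ 4123.62 km ≈ 2226.57 nmi.

2227 nmi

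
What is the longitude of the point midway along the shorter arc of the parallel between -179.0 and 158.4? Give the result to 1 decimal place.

Signed shortest Δλ from -179.0° to +158.4° is -22.6°.
Midpoint longitude = -179.0° + (-22.6°)/2 = -179.0° − 11.3° = -190.3°.
Normalise into (−180°, 180°]: +169.7°.
(The naïve average (-179.0 + +158.4)/2 = -10.3° is on the wrong side of the globe.)

+169.7°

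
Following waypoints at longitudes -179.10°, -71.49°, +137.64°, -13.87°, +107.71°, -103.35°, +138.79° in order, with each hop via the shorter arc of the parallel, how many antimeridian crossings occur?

3

Leg 1: -179.10° → -71.49°, shortest Δλ = 107.61° (east) — does not cross 180°.
Leg 2: -71.49° → +137.64°, shortest Δλ = -150.87° (west) — crosses 180°.
Leg 3: +137.64° → -13.87°, shortest Δλ = -151.51° (west) — does not cross 180°.
Leg 4: -13.87° → +107.71°, shortest Δλ = 121.58° (east) — does not cross 180°.
Leg 5: +107.71° → -103.35°, shortest Δλ = 148.94° (east) — crosses 180°.
Leg 6: -103.35° → +138.79°, shortest Δλ = -117.86° (west) — crosses 180°.
Total crossings: 3.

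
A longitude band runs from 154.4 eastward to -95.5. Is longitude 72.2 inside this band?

Band width going east from +154.4° to -95.5°: ((-95.5 − 154.4) mod 360) = 110.1°.
Offset of +72.2° east of the west edge: ((72.2 − 154.4) mod 360) = 277.8°.
277.8° > 110.1° ⇒ outside.

No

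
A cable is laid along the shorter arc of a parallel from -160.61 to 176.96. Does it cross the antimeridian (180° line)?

Yes

Naïve |176.96 − -160.61| = 337.57° > 180°, so the shorter arc goes the other way round — across 180°.
Signed shortest Δλ = ((176.96 − -160.61 + 180) mod 360) − 180 = -22.43°.
Going west by 22.43° from -160.61° passes through 180° before reaching +176.96°.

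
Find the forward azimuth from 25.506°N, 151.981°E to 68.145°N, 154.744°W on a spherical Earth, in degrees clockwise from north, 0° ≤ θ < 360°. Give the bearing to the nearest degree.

22°

Δλ = -154.744 − 151.981 = -306.725°; wrapped into (−180°, 180°]: 53.275°.
θ = atan2( sin Δλ · cos φ₂ , cos φ₁ · sin φ₂ − sin φ₁ · cos φ₂ · cos Δλ )
  = atan2(0.29837, 0.74182) = 21.911° → normalised to [0°, 360°): 21.911°.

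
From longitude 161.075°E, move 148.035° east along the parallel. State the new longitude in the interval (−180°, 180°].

Start at +161.075°; shift +148.035° → +309.110°.
+309.110° lies outside (−180°, 180°]; subtract 360° → -50.890°.

50.890°W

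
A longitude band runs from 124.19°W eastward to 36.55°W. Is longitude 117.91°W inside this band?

Yes

Band width going east from -124.19° to -36.55°: ((-36.55 − -124.19) mod 360) = 87.64°.
Offset of -117.91° east of the west edge: ((-117.91 − -124.19) mod 360) = 6.28°.
6.28° ≤ 87.64° ⇒ inside.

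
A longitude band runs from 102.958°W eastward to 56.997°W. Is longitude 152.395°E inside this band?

Band width going east from -102.958° to -56.997°: ((-56.997 − -102.958) mod 360) = 45.961°.
Offset of +152.395° east of the west edge: ((152.395 − -102.958) mod 360) = 255.353°.
255.353° > 45.961° ⇒ outside.

No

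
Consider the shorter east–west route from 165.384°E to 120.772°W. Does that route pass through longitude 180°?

Yes

Naïve |-120.772 − 165.384| = 286.156° > 180°, so the shorter arc goes the other way round — across 180°.
Signed shortest Δλ = ((-120.772 − 165.384 + 180) mod 360) − 180 = 73.844°.
Going east by 73.844° from +165.384° passes through 180° before reaching -120.772°.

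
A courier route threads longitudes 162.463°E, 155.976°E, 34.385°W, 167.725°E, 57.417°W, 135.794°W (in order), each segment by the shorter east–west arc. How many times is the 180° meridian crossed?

3

Leg 1: +162.463° → +155.976°, shortest Δλ = -6.487° (west) — does not cross 180°.
Leg 2: +155.976° → -34.385°, shortest Δλ = 169.639° (east) — crosses 180°.
Leg 3: -34.385° → +167.725°, shortest Δλ = -157.89° (west) — crosses 180°.
Leg 4: +167.725° → -57.417°, shortest Δλ = 134.858° (east) — crosses 180°.
Leg 5: -57.417° → -135.794°, shortest Δλ = -78.377° (west) — does not cross 180°.
Total crossings: 3.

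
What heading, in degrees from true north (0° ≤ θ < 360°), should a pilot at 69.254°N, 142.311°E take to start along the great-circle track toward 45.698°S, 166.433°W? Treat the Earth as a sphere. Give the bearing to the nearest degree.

Δλ = -166.433 − 142.311 = -308.744°; wrapped into (−180°, 180°]: 51.256°.
θ = atan2( sin Δλ · cos φ₂ , cos φ₁ · sin φ₂ − sin φ₁ · cos φ₂ · cos Δλ )
  = atan2(0.54475, -0.66228) = 140.561° → normalised to [0°, 360°): 140.561°.

141°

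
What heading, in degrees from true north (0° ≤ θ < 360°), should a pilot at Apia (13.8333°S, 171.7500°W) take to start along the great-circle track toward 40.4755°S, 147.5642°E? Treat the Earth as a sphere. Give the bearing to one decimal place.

Δλ = 147.5642 − -171.7500 = 319.3142°; wrapped into (−180°, 180°]: -40.6858°.
θ = atan2( sin Δλ · cos φ₂ , cos φ₁ · sin φ₂ − sin φ₁ · cos φ₂ · cos Δλ )
  = atan2(-0.49590, -0.49238) = -134.796° → normalised to [0°, 360°): 225.204°.

225.2°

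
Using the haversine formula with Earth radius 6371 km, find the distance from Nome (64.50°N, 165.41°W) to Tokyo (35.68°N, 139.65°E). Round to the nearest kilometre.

Δλ = 139.65 − -165.41 = 305.06°; wrapped into (−180°, 180°]: -54.94°.
Δφ = 35.68 − 64.50 = -28.82°.
a = sin²(Δφ/2) + cos φ₁ · cos φ₂ · sin²(Δλ/2) = 0.136341.
c = 2·atan2(√a, √(1−a)) = 0.75639 rad → d = 6371·c ≈ 4818.96 km.

4819 km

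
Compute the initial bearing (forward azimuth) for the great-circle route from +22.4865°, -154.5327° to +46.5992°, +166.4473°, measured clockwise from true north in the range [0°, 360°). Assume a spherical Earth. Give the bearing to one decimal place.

317.2°

Δλ = 166.4473 − -154.5327 = 320.9800°; wrapped into (−180°, 180°]: -39.0200°.
θ = atan2( sin Δλ · cos φ₂ , cos φ₁ · sin φ₂ − sin φ₁ · cos φ₂ · cos Δλ )
  = atan2(-0.43259, 0.46715) = -42.800° → normalised to [0°, 360°): 317.200°.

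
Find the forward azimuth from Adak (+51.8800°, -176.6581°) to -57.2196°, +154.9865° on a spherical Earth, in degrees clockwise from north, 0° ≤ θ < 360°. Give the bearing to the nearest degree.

196°

Δλ = 154.9865 − -176.6581 = 331.6446°; wrapped into (−180°, 180°]: -28.3554°.
θ = atan2( sin Δλ · cos φ₂ , cos φ₁ · sin φ₂ − sin φ₁ · cos φ₂ · cos Δλ )
  = atan2(-0.25714, -0.89385) = -163.951° → normalised to [0°, 360°): 196.049°.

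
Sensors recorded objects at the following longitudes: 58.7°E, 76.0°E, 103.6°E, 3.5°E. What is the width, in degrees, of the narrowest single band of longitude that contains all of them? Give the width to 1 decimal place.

Sort the longitudes: +3.5°, +58.7°, +76.0°, +103.6°.
Eastward gaps between consecutive values (wrapping around): 55.2°, 17.3°, 27.6°, 259.9°.
Largest gap = 259.9° ⇒ minimal covering band is its complement: 360° − 259.9° = 100.1°.
Band runs from +3.5° eastward to +103.6°.

100.1°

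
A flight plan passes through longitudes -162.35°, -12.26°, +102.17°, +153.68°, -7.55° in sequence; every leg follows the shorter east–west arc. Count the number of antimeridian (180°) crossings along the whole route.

0

Leg 1: -162.35° → -12.26°, shortest Δλ = 150.09° (east) — does not cross 180°.
Leg 2: -12.26° → +102.17°, shortest Δλ = 114.43° (east) — does not cross 180°.
Leg 3: +102.17° → +153.68°, shortest Δλ = 51.51° (east) — does not cross 180°.
Leg 4: +153.68° → -7.55°, shortest Δλ = -161.23° (west) — does not cross 180°.
Total crossings: 0.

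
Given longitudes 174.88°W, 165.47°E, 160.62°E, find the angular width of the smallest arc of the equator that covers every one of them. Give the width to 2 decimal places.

24.50°

Sort the longitudes: -174.88°, +160.62°, +165.47°.
Eastward gaps between consecutive values (wrapping around): 335.50°, 4.85°, 19.65°.
Largest gap = 335.50° ⇒ minimal covering band is its complement: 360° − 335.50° = 24.50°.
Band runs from +160.62° eastward to -174.88°, crossing the antimeridian.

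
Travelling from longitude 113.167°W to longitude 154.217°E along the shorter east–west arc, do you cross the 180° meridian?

Yes

Naïve |154.217 − -113.167| = 267.384° > 180°, so the shorter arc goes the other way round — across 180°.
Signed shortest Δλ = ((154.217 − -113.167 + 180) mod 360) − 180 = -92.616°.
Going west by 92.616° from -113.167° passes through 180° before reaching +154.217°.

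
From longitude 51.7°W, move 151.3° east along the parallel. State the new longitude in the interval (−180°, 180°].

Start at -51.7°; shift +151.3° → +99.6°.
+99.6° already lies in (−180°, 180°].

99.6°E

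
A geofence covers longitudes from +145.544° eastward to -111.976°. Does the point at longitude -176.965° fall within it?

Yes

Band width going east from +145.544° to -111.976°: ((-111.976 − 145.544) mod 360) = 102.480°.
Offset of -176.965° east of the west edge: ((-176.965 − 145.544) mod 360) = 37.491°.
37.491° ≤ 102.480° ⇒ inside.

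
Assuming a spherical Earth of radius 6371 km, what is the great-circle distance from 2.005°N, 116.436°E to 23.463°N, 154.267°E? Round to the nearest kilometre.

Δλ = 154.267 − 116.436 = 37.831°.
Δφ = 23.463 − 2.005 = 21.458°.
a = sin²(Δφ/2) + cos φ₁ · cos φ₂ · sin²(Δλ/2) = 0.130997.
c = 2·atan2(√a, √(1−a)) = 0.74069 rad → d = 6371·c ≈ 4718.92 km.

4719 km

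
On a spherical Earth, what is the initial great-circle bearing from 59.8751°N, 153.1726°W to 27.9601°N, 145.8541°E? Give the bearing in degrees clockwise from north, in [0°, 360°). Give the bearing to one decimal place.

260.1°

Δλ = 145.8541 − -153.1726 = 299.0267°; wrapped into (−180°, 180°]: -60.9733°.
θ = atan2( sin Δλ · cos φ₂ , cos φ₁ · sin φ₂ − sin φ₁ · cos φ₂ · cos Δλ )
  = atan2(-0.77233, -0.13538) = -99.942° → normalised to [0°, 360°): 260.058°.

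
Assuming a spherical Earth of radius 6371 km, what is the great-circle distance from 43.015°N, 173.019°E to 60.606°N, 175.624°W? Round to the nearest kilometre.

Δλ = -175.624 − 173.019 = -348.643°; wrapped into (−180°, 180°]: 11.357°.
Δφ = 60.606 − 43.015 = 17.591°.
a = sin²(Δφ/2) + cos φ₁ · cos φ₂ · sin²(Δλ/2) = 0.026894.
c = 2·atan2(√a, √(1−a)) = 0.32948 rad → d = 6371·c ≈ 2099.11 km.

2099 km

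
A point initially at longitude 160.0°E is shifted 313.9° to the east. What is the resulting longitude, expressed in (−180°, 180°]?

113.9°E

Start at +160.0°; shift +313.9° → +473.9°.
+473.9° lies outside (−180°, 180°]; subtract 360° → +113.9°.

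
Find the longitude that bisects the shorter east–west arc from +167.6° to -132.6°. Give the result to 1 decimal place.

Signed shortest Δλ from +167.6° to -132.6° is +59.8°.
Midpoint longitude = +167.6° + (+59.8°)/2 = +167.6° + 29.9° = +197.5°.
Normalise into (−180°, 180°]: -162.5°.
(The naïve average (+167.6 + -132.6)/2 = 17.5° is on the wrong side of the globe.)

-162.5°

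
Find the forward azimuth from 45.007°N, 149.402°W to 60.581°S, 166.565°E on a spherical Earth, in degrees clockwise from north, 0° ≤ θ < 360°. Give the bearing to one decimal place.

201.5°

Δλ = 166.565 − -149.402 = 315.967°; wrapped into (−180°, 180°]: -44.033°.
θ = atan2( sin Δλ · cos φ₂ , cos φ₁ · sin φ₂ − sin φ₁ · cos φ₂ · cos Δλ )
  = atan2(-0.34141, -0.86559) = -158.474° → normalised to [0°, 360°): 201.526°.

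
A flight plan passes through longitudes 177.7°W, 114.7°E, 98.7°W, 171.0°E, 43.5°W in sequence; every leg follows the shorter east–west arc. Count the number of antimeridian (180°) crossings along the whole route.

Leg 1: -177.7° → +114.7°, shortest Δλ = -67.6° (west) — crosses 180°.
Leg 2: +114.7° → -98.7°, shortest Δλ = 146.6° (east) — crosses 180°.
Leg 3: -98.7° → +171.0°, shortest Δλ = -90.3° (west) — crosses 180°.
Leg 4: +171.0° → -43.5°, shortest Δλ = 145.5° (east) — crosses 180°.
Total crossings: 4.

4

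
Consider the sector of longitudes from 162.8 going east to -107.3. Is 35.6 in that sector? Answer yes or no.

No

Band width going east from +162.8° to -107.3°: ((-107.3 − 162.8) mod 360) = 89.9°.
Offset of +35.6° east of the west edge: ((35.6 − 162.8) mod 360) = 232.8°.
232.8° > 89.9° ⇒ outside.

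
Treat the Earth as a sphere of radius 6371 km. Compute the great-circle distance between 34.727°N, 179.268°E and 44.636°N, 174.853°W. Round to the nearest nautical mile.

654 nmi

Δλ = -174.853 − 179.268 = -354.121°; wrapped into (−180°, 180°]: 5.879°.
Δφ = 44.636 − 34.727 = 9.909°.
a = sin²(Δφ/2) + cos φ₁ · cos φ₂ · sin²(Δλ/2) = 0.008997.
c = 2·atan2(√a, √(1−a)) = 0.18999 rad → d = 6371·c ≈ 1210.42 km ≈ 653.57 nmi.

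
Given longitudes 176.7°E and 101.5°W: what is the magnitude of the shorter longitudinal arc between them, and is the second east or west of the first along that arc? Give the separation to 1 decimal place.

81.8° east

Raw difference: -101.5 − 176.7 = -278.2°.
Normalise into (−180°, 180°]: -278.2° + 360° = 81.8°.
Positive ⇒ the second point lies to the east; separation 81.8°.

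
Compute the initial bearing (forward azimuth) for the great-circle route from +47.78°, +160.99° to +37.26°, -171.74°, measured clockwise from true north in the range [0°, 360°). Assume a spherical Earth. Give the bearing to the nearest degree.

108°

Δλ = -171.74 − 160.99 = -332.73°; wrapped into (−180°, 180°]: 27.27°.
θ = atan2( sin Δλ · cos φ₂ , cos φ₁ · sin φ₂ − sin φ₁ · cos φ₂ · cos Δλ )
  = atan2(0.36467, -0.11707) = 107.798° → normalised to [0°, 360°): 107.798°.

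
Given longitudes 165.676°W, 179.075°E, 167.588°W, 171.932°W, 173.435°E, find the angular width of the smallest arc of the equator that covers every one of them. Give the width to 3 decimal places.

20.889°

Sort the longitudes: -171.932°, -167.588°, -165.676°, +173.435°, +179.075°.
Eastward gaps between consecutive values (wrapping around): 4.344°, 1.912°, 339.111°, 5.640°, 8.993°.
Largest gap = 339.111° ⇒ minimal covering band is its complement: 360° − 339.111° = 20.889°.
Band runs from +173.435° eastward to -165.676°, crossing the antimeridian.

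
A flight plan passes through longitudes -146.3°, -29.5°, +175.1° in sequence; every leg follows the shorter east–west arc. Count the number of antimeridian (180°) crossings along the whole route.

Leg 1: -146.3° → -29.5°, shortest Δλ = 116.8° (east) — does not cross 180°.
Leg 2: -29.5° → +175.1°, shortest Δλ = -155.4° (west) — crosses 180°.
Total crossings: 1.

1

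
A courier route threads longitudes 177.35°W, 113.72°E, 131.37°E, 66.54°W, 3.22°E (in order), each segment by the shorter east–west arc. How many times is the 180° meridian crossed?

2

Leg 1: -177.35° → +113.72°, shortest Δλ = -68.93° (west) — crosses 180°.
Leg 2: +113.72° → +131.37°, shortest Δλ = 17.65° (east) — does not cross 180°.
Leg 3: +131.37° → -66.54°, shortest Δλ = 162.09° (east) — crosses 180°.
Leg 4: -66.54° → +3.22°, shortest Δλ = 69.76° (east) — does not cross 180°.
Total crossings: 2.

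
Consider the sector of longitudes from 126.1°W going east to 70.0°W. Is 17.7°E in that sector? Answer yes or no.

Band width going east from -126.1° to -70.0°: ((-70.0 − -126.1) mod 360) = 56.1°.
Offset of +17.7° east of the west edge: ((17.7 − -126.1) mod 360) = 143.8°.
143.8° > 56.1° ⇒ outside.

No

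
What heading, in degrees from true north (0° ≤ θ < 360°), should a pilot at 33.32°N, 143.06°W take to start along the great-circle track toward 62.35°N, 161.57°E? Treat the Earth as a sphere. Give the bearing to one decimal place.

327.3°

Δλ = 161.57 − -143.06 = 304.63°; wrapped into (−180°, 180°]: -55.37°.
θ = atan2( sin Δλ · cos φ₂ , cos φ₁ · sin φ₂ − sin φ₁ · cos φ₂ · cos Δλ )
  = atan2(-0.38185, 0.59532) = -32.677° → normalised to [0°, 360°): 327.323°.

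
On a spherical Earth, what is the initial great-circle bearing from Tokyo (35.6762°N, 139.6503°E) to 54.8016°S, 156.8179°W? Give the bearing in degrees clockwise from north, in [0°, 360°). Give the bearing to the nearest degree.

Δλ = -156.8179 − 139.6503 = -296.4682°; wrapped into (−180°, 180°]: 63.5318°.
θ = atan2( sin Δλ · cos φ₂ , cos φ₁ · sin φ₂ − sin φ₁ · cos φ₂ · cos Δλ )
  = atan2(0.51599, -0.81363) = 147.618° → normalised to [0°, 360°): 147.618°.

148°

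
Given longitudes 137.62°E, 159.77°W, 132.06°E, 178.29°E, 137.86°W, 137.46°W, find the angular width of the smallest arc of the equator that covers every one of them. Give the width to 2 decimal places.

Sort the longitudes: -159.77°, -137.86°, -137.46°, +132.06°, +137.62°, +178.29°.
Eastward gaps between consecutive values (wrapping around): 21.91°, 0.40°, 269.52°, 5.56°, 40.67°, 21.94°.
Largest gap = 269.52° ⇒ minimal covering band is its complement: 360° − 269.52° = 90.48°.
Band runs from +132.06° eastward to -137.46°, crossing the antimeridian.

90.48°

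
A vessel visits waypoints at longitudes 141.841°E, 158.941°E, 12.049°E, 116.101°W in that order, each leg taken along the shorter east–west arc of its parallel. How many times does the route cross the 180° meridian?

Leg 1: +141.841° → +158.941°, shortest Δλ = 17.1° (east) — does not cross 180°.
Leg 2: +158.941° → +12.049°, shortest Δλ = -146.892° (west) — does not cross 180°.
Leg 3: +12.049° → -116.101°, shortest Δλ = -128.15° (west) — does not cross 180°.
Total crossings: 0.

0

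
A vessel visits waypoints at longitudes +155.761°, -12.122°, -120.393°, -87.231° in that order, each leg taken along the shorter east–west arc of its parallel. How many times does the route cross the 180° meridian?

0

Leg 1: +155.761° → -12.122°, shortest Δλ = -167.883° (west) — does not cross 180°.
Leg 2: -12.122° → -120.393°, shortest Δλ = -108.271° (west) — does not cross 180°.
Leg 3: -120.393° → -87.231°, shortest Δλ = 33.162° (east) — does not cross 180°.
Total crossings: 0.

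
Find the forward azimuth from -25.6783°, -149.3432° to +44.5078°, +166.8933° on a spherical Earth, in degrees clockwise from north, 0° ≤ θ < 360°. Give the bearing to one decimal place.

Δλ = 166.8933 − -149.3432 = 316.2365°; wrapped into (−180°, 180°]: -43.7635°.
θ = atan2( sin Δλ · cos φ₂ , cos φ₁ · sin φ₂ − sin φ₁ · cos φ₂ · cos Δλ )
  = atan2(-0.49328, 0.85495) = -29.983° → normalised to [0°, 360°): 330.017°.

330.0°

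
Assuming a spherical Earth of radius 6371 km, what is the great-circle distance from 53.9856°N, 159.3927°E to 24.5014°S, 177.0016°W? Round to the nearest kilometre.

9017 km

Δλ = -177.0016 − 159.3927 = -336.3943°; wrapped into (−180°, 180°]: 23.6057°.
Δφ = -24.5014 − 53.9856 = -78.4870°.
a = sin²(Δφ/2) + cos φ₁ · cos φ₂ · sin²(Δλ/2) = 0.422590.
c = 2·atan2(√a, √(1−a)) = 1.41535 rad → d = 6371·c ≈ 9017.20 km.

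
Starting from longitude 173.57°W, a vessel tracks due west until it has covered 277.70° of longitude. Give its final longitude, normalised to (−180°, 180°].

Start at -173.57°; shift −277.70° → -451.27°.
-451.27° lies outside (−180°, 180°]; add 360° → -91.27°.

91.27°W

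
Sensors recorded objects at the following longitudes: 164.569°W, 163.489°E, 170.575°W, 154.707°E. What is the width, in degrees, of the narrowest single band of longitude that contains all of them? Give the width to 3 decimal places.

40.724°

Sort the longitudes: -170.575°, -164.569°, +154.707°, +163.489°.
Eastward gaps between consecutive values (wrapping around): 6.006°, 319.276°, 8.782°, 25.936°.
Largest gap = 319.276° ⇒ minimal covering band is its complement: 360° − 319.276° = 40.724°.
Band runs from +154.707° eastward to -164.569°, crossing the antimeridian.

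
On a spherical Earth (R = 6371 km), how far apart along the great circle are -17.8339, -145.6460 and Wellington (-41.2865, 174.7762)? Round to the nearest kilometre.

Δλ = 174.7762 − -145.6460 = 320.4222°; wrapped into (−180°, 180°]: -39.5778°.
Δφ = -41.2865 − -17.8339 = -23.4526°.
a = sin²(Δφ/2) + cos φ₁ · cos φ₂ · sin²(Δλ/2) = 0.123294.
c = 2·atan2(√a, √(1−a)) = 0.71756 rad → d = 6371·c ≈ 4571.58 km.

4572 km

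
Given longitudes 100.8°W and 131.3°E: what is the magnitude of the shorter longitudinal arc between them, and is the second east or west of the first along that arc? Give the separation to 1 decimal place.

127.9° west

Raw difference: 131.3 − -100.8 = 232.1°.
Normalise into (−180°, 180°]: 232.1° − 360° = -127.9°.
Negative ⇒ the second point lies to the west; separation 127.9°.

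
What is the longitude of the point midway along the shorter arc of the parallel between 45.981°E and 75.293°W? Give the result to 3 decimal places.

14.656°W

Signed shortest Δλ from +45.981° to -75.293° is -121.274°.
Midpoint longitude = +45.981° + (-121.274°)/2 = +45.981° − 60.637° = -14.656°.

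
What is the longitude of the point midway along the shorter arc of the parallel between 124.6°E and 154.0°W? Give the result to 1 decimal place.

Signed shortest Δλ from +124.6° to -154.0° is +81.4°.
Midpoint longitude = +124.6° + (+81.4°)/2 = +124.6° + 40.7° = +165.3°.
(The naïve average (+124.6 + -154.0)/2 = -14.7° is on the wrong side of the globe.)

165.3°E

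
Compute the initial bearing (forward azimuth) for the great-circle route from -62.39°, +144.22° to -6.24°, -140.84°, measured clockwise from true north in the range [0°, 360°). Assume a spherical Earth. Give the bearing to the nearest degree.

79°

Δλ = -140.84 − 144.22 = -285.06°; wrapped into (−180°, 180°]: 74.94°.
θ = atan2( sin Δλ · cos φ₂ , cos φ₁ · sin φ₂ − sin φ₁ · cos φ₂ · cos Δλ )
  = atan2(0.95993, 0.17850) = 79.466° → normalised to [0°, 360°): 79.466°.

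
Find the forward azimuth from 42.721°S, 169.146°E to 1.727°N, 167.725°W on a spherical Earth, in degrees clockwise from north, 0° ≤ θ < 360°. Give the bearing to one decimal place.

Δλ = -167.725 − 169.146 = -336.871°; wrapped into (−180°, 180°]: 23.129°.
θ = atan2( sin Δλ · cos φ₂ , cos φ₁ · sin φ₂ − sin φ₁ · cos φ₂ · cos Δλ )
  = atan2(0.39262, 0.64576) = 31.300° → normalised to [0°, 360°): 31.300°.

31.3°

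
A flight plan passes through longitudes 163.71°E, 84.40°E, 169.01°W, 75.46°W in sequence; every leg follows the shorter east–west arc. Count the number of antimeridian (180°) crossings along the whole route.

1

Leg 1: +163.71° → +84.40°, shortest Δλ = -79.31° (west) — does not cross 180°.
Leg 2: +84.40° → -169.01°, shortest Δλ = 106.59° (east) — crosses 180°.
Leg 3: -169.01° → -75.46°, shortest Δλ = 93.55° (east) — does not cross 180°.
Total crossings: 1.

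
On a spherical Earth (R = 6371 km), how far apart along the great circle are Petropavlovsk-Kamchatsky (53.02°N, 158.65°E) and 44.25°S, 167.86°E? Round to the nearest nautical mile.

Δλ = 167.86 − 158.65 = 9.21°.
Δφ = -44.25 − 53.02 = -97.27°.
a = sin²(Δφ/2) + cos φ₁ · cos φ₂ · sin²(Δλ/2) = 0.566050.
c = 2·atan2(√a, √(1−a)) = 1.70328 rad → d = 6371·c ≈ 10851.62 km ≈ 5859.41 nmi.

5859 nmi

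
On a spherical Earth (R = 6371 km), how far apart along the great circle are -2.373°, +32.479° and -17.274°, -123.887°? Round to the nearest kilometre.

Δλ = -123.887 − 32.479 = -156.366°.
Δφ = -17.274 − -2.373 = -14.901°.
a = sin²(Δφ/2) + cos φ₁ · cos φ₂ · sin²(Δλ/2) = 0.930879.
c = 2·atan2(√a, √(1−a)) = 2.60952 rad → d = 6371·c ≈ 16625.27 km.

16625 km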